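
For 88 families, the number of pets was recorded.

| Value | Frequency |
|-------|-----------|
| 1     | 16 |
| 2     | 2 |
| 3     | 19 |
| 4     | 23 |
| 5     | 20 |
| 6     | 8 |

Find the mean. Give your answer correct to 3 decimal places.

Values: 1, 2, 3, 4, 5, 6
Σfx = 16×1 + 2×2 + 19×3 + 23×4 + 20×5 + 8×6 = 317
n = Σf = 88
Mean = 317 / 88 = 3.6023

3.602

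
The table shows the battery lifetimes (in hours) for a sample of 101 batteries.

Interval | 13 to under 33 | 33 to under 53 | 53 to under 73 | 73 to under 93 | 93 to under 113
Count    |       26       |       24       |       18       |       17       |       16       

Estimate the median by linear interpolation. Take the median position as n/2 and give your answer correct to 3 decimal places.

53.556

Cumulative frequencies: 26, 50, 68, 85, 101
n = 101; position = n/2 = 50.5.
This falls in the class 53 to under 73: L = 53, F = 50, f = 18, h = 20.
Median ≈ 53 + ((50.5 − 50) / 18) × 20 = 53.5556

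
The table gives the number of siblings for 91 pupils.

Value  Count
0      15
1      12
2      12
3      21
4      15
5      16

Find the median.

Cumulative frequencies: 15, 27, 39, 60, 75, 91
n = 91, so the median is the value in position (n+1)/2 = 46.
Position 46 falls at value 3.

3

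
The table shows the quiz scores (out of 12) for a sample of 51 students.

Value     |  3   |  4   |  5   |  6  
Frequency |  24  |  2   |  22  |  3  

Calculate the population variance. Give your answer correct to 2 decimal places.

1.13

Values: 3, 4, 5, 6
n = 51, Σfx = 208, mean = 4.0784
Σfx² = 906
Σf(x − x̄)² = Σfx² − (Σfx)²/n = 906 − 208²/51 = 57.6863
Population variance = 57.6863 / 51 = 1.1311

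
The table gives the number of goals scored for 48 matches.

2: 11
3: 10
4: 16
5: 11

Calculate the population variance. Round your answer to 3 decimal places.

1.163

Values: 2, 3, 4, 5
n = 48, Σfx = 171, mean = 3.5625
Σfx² = 665
Σf(x − x̄)² = Σfx² − (Σfx)²/n = 665 − 171²/48 = 55.8125
Population variance = 55.8125 / 48 = 1.1628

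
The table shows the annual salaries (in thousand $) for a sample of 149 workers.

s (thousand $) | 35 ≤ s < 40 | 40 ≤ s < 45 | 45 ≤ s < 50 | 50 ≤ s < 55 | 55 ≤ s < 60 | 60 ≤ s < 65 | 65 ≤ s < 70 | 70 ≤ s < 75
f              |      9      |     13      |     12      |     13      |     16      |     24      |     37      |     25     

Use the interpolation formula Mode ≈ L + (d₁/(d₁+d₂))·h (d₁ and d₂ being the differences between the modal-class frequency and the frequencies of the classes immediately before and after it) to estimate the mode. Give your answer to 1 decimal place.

Modal class: 65 ≤ s < 70 (highest frequency 37).
d₁ = 37 − 24 = 13, d₂ = 37 − 25 = 12
Mode ≈ 65 + (13/(13+12)) × 5 = 65 + 2.6000 = 67.6000

67.6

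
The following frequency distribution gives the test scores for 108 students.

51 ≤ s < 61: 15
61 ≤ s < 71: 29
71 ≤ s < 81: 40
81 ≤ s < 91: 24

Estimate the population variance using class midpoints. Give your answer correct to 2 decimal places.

Midpoints: 56, 66, 76, 86
n = 108, Σfm = 7858, mean = 72.7593
Σfm² = 581908
Σf(m − x̄)² = Σfm² − (Σfm)²/n = 581908 − 7858²/108 = 10165.7407
Population variance = 10165.7407 / 108 = 94.1272

94.13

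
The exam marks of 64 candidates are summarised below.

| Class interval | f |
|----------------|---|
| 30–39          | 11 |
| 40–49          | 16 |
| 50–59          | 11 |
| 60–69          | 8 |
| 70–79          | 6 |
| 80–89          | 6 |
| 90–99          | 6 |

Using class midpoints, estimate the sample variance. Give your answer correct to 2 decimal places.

369.84

Midpoints: 34.5, 44.5, 54.5, 64.5, 74.5, 84.5, 94.5
n = 64, Σfm = 3728, mean = 58.2500
Σfm² = 240456
Σf(m − x̄)² = Σfm² − (Σfm)²/n = 240456 − 3728²/64 = 23300.0000
Sample variance = 23300.0000 / 63 = 369.8413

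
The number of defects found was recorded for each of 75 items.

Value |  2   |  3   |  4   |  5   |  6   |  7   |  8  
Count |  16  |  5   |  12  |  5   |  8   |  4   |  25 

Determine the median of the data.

5

Cumulative frequencies: 16, 21, 33, 38, 46, 50, 75
n = 75, so the median is the value in position (n+1)/2 = 38.
Position 38 falls at value 5.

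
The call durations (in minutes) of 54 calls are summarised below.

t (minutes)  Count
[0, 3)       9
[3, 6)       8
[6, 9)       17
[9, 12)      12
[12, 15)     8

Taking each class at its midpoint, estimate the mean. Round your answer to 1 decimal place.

Midpoints: 1.5, 4.5, 7.5, 10.5, 13.5
Σfm = 9×1.5 + 8×4.5 + 17×7.5 + 12×10.5 + 8×13.5 = 411
n = Σf = 54
Mean = 411 / 54 = 7.6111

7.6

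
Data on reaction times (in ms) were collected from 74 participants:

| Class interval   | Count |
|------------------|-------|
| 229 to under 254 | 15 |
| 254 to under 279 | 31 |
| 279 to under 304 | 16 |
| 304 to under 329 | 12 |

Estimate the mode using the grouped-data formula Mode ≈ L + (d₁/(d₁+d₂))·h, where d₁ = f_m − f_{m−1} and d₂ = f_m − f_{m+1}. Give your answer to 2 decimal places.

Modal class: 254 to under 279 (highest frequency 31).
d₁ = 31 − 15 = 16, d₂ = 31 − 16 = 15
Mode ≈ 254 + (16/(16+15)) × 25 = 254 + 12.9032 = 266.9032

266.90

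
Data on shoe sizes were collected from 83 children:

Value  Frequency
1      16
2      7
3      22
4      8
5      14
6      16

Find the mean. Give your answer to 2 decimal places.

Values: 1, 2, 3, 4, 5, 6
Σfx = 16×1 + 7×2 + 22×3 + 8×4 + 14×5 + 16×6 = 294
n = Σf = 83
Mean = 294 / 83 = 3.5422

3.54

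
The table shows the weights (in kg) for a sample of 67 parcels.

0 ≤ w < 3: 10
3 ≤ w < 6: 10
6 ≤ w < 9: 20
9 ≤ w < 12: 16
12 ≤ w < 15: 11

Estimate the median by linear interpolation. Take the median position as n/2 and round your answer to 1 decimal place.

8.0

Cumulative frequencies: 10, 20, 40, 56, 67
n = 67; position = n/2 = 33.5.
This falls in the class 6 ≤ w < 9: L = 6, F = 20, f = 20, h = 3.
Median ≈ 6 + ((33.5 − 20) / 20) × 3 = 8.0250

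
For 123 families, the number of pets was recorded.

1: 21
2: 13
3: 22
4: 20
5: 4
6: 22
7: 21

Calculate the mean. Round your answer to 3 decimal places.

Values: 1, 2, 3, 4, 5, 6, 7
Σfx = 21×1 + 13×2 + 22×3 + 20×4 + 4×5 + 22×6 + 21×7 = 492
n = Σf = 123
Mean = 492 / 123 = 4.0000

4.000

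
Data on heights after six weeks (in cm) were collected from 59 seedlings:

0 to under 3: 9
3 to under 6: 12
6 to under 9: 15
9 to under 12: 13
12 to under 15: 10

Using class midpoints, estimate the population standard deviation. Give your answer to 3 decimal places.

3.922

Midpoints: 1.5, 4.5, 7.5, 10.5, 13.5
n = 59, Σfm = 451.5, mean = 7.6525
Σfm² = 4362.75
Σf(m − x̄)² = Σfm² − (Σfm)²/n = 4362.75 − 451.5²/59 = 907.6271
Population variance = 907.6271 / 59 = 15.3835
Standard deviation = √15.3835 = 3.9222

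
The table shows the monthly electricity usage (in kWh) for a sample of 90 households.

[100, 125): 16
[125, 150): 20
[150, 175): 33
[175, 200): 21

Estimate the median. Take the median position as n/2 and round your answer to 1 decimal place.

156.8

Cumulative frequencies: 16, 36, 69, 90
n = 90; position = n/2 = 45.
This falls in the class [150, 175): L = 150, F = 36, f = 33, h = 25.
Median ≈ 150 + ((45 − 36) / 33) × 25 = 156.8182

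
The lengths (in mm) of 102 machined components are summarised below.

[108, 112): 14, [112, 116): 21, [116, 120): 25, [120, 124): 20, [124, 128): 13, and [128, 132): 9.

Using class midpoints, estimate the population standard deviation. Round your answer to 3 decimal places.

Midpoints: 110, 114, 118, 122, 126, 130
n = 102, Σfm = 12132, mean = 118.9412
Σfm² = 1446584
Σf(m − x̄)² = Σfm² − (Σfm)²/n = 1446584 − 12132²/102 = 3589.6471
Population variance = 3589.6471 / 102 = 35.1926
Standard deviation = √35.1926 = 5.9323

5.932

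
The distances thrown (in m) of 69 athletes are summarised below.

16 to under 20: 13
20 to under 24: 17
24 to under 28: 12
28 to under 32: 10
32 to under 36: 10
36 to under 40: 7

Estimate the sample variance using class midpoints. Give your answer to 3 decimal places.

Midpoints: 18, 22, 26, 30, 34, 38
n = 69, Σfm = 1826, mean = 26.4638
Σfm² = 51220
Σf(m − x̄)² = Σfm² − (Σfm)²/n = 51220 − 1826²/69 = 2897.1594
Sample variance = 2897.1594 / 68 = 42.6053

42.605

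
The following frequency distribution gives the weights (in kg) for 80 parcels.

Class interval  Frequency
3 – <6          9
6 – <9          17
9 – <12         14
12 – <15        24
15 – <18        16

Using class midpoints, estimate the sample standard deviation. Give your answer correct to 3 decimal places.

Midpoints: 4.5, 7.5, 10.5, 13.5, 16.5
n = 80, Σfm = 903, mean = 11.2875
Σfm² = 11412
Σf(m − x̄)² = Σfm² − (Σfm)²/n = 11412 − 903²/80 = 1219.3875
Sample variance = 1219.3875 / 79 = 15.4353
Standard deviation = √15.4353 = 3.9288

3.929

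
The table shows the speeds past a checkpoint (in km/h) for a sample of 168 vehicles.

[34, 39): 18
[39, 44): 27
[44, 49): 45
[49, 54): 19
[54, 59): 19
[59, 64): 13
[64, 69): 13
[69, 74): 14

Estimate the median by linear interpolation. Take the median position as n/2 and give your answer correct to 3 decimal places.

Cumulative frequencies: 18, 45, 90, 109, 128, 141, 154, 168
n = 168; position = n/2 = 84.
This falls in the class [44, 49): L = 44, F = 45, f = 45, h = 5.
Median ≈ 44 + ((84 − 45) / 45) × 5 = 48.3333

48.333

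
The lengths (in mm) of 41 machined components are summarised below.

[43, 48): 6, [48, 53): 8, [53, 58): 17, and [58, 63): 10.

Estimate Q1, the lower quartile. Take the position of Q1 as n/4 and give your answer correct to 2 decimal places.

Cumulative frequencies: 6, 14, 31, 41
n = 41; position = n/4 = 10.25.
This falls in the class [48, 53): L = 48, F = 6, f = 8, h = 5.
Lower quartile ≈ 48 + ((10.25 − 6) / 8) × 5 = 50.6562

50.66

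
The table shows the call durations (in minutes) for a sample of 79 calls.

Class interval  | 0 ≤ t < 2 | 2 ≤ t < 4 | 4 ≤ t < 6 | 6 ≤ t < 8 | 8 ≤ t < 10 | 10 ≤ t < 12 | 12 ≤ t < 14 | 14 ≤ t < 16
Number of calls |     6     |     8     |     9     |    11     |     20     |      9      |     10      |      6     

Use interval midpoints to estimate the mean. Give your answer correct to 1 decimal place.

Midpoints: 1, 3, 5, 7, 9, 11, 13, 15
Σfm = 6×1 + 8×3 + 9×5 + 11×7 + 20×9 + 9×11 + 10×13 + 6×15 = 651
n = Σf = 79
Mean = 651 / 79 = 8.2405

8.2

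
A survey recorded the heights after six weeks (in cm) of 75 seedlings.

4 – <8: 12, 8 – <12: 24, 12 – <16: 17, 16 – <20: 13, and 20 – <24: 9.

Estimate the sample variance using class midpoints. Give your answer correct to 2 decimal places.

Midpoints: 6, 10, 14, 18, 22
n = 75, Σfm = 982, mean = 13.0933
Σfm² = 14732
Σf(m − x̄)² = Σfm² − (Σfm)²/n = 14732 − 982²/75 = 1874.3467
Sample variance = 1874.3467 / 74 = 25.3290

25.33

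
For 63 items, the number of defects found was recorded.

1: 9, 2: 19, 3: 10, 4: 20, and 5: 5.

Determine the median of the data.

Cumulative frequencies: 9, 28, 38, 58, 63
n = 63, so the median is the value in position (n+1)/2 = 32.
Position 32 falls at value 3.

3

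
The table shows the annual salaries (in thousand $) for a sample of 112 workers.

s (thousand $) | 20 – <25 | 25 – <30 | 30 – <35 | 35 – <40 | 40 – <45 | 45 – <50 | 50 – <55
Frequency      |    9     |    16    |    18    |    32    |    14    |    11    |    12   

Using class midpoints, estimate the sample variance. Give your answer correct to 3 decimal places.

Midpoints: 22.5, 27.5, 32.5, 37.5, 42.5, 47.5, 52.5
n = 112, Σfm = 4175, mean = 37.2768
Σfm² = 163850
Σf(m − x̄)² = Σfm² − (Σfm)²/n = 163850 − 4175²/112 = 8219.4196
Sample variance = 8219.4196 / 111 = 74.0488

74.049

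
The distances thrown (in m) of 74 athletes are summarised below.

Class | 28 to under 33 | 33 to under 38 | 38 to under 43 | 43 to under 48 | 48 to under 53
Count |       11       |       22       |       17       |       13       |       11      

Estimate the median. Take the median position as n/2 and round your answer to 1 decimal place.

Cumulative frequencies: 11, 33, 50, 63, 74
n = 74; position = n/2 = 37.
This falls in the class 38 to under 43: L = 38, F = 33, f = 17, h = 5.
Median ≈ 38 + ((37 − 33) / 17) × 5 = 39.1765

39.2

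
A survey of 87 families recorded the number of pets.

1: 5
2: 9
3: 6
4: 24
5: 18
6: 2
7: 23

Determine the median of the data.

4

Cumulative frequencies: 5, 14, 20, 44, 62, 64, 87
n = 87, so the median is the value in position (n+1)/2 = 44.
Position 44 falls at value 4.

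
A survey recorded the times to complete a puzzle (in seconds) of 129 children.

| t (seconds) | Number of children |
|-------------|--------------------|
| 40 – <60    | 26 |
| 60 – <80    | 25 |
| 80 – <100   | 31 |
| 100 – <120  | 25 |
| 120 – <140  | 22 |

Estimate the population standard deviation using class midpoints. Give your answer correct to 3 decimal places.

27.365

Midpoints: 50, 70, 90, 110, 130
n = 129, Σfm = 11450, mean = 88.7597
Σfm² = 1112900
Σf(m − x̄)² = Σfm² − (Σfm)²/n = 1112900 − 11450²/129 = 96601.5504
Population variance = 96601.5504 / 129 = 748.8492
Standard deviation = √748.8492 = 27.3651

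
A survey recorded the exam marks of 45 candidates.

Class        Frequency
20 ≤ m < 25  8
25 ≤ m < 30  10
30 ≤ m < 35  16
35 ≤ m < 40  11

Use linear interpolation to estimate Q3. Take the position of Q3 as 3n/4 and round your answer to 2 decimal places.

34.92

Cumulative frequencies: 8, 18, 34, 45
n = 45; position = 3n/4 = 33.75.
This falls in the class 30 ≤ m < 35: L = 30, F = 18, f = 16, h = 5.
Upper quartile ≈ 30 + ((33.75 − 18) / 16) × 5 = 34.9219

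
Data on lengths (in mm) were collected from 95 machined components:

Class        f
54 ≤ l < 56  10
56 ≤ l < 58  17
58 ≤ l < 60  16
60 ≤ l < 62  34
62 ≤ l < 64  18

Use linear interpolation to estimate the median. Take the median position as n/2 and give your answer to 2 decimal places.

60.26

Cumulative frequencies: 10, 27, 43, 77, 95
n = 95; position = n/2 = 47.5.
This falls in the class 60 ≤ l < 62: L = 60, F = 43, f = 34, h = 2.
Median ≈ 60 + ((47.5 − 43) / 34) × 2 = 60.2647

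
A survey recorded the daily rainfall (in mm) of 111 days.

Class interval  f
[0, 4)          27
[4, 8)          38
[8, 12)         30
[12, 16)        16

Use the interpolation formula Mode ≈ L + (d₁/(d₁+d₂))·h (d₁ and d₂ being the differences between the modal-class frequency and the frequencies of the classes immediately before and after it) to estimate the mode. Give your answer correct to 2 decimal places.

Modal class: [4, 8) (highest frequency 38).
d₁ = 38 − 27 = 11, d₂ = 38 − 30 = 8
Mode ≈ 4 + (11/(11+8)) × 4 = 4 + 2.3158 = 6.3158

6.32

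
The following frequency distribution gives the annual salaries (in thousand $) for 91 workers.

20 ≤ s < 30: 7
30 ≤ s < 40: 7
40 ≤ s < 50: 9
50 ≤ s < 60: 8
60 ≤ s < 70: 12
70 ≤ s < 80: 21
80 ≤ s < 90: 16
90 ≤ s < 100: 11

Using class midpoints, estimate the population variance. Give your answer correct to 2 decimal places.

441.40

Midpoints: 25, 35, 45, 55, 65, 75, 85, 95
n = 91, Σfm = 6025, mean = 66.2088
Σfm² = 439075
Σf(m − x̄)² = Σfm² − (Σfm)²/n = 439075 − 6025²/91 = 40167.0330
Population variance = 40167.0330 / 91 = 441.3960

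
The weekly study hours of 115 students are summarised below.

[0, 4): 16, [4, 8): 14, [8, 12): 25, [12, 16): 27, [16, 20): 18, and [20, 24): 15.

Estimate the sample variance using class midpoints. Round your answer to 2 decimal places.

39.10

Midpoints: 2, 6, 10, 14, 18, 22
n = 115, Σfm = 1398, mean = 12.1565
Σfm² = 21452
Σf(m − x̄)² = Σfm² − (Σfm)²/n = 21452 − 1398²/115 = 4457.1826
Sample variance = 4457.1826 / 114 = 39.0981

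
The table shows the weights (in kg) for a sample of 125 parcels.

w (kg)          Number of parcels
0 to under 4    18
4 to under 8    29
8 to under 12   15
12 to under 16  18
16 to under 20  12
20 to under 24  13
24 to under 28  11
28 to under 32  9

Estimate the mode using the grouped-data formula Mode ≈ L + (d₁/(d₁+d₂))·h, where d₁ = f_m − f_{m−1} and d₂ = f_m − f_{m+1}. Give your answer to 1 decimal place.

5.8

Modal class: 4 to under 8 (highest frequency 29).
d₁ = 29 − 18 = 11, d₂ = 29 − 15 = 14
Mode ≈ 4 + (11/(11+14)) × 4 = 4 + 1.7600 = 5.7600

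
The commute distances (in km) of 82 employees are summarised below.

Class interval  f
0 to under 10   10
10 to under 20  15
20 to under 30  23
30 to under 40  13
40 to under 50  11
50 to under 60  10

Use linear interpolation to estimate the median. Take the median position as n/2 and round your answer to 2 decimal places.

Cumulative frequencies: 10, 25, 48, 61, 72, 82
n = 82; position = n/2 = 41.
This falls in the class 20 to under 30: L = 20, F = 25, f = 23, h = 10.
Median ≈ 20 + ((41 − 25) / 23) × 10 = 26.9565

26.96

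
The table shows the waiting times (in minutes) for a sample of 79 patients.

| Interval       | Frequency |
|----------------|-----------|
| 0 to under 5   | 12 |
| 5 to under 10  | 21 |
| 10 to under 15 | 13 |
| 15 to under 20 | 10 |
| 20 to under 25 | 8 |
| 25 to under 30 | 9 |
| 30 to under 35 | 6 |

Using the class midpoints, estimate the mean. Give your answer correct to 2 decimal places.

Midpoints: 2.5, 7.5, 12.5, 17.5, 22.5, 27.5, 32.5
Σfm = 12×2.5 + 21×7.5 + 13×12.5 + 10×17.5 + 8×22.5 + 9×27.5 + 6×32.5 = 1147.5
n = Σf = 79
Mean = 1147.5 / 79 = 14.5253

14.53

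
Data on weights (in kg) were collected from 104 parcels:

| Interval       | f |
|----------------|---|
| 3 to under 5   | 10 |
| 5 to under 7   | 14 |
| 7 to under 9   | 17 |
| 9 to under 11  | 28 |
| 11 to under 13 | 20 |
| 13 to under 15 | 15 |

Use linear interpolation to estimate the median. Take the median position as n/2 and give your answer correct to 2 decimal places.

9.79

Cumulative frequencies: 10, 24, 41, 69, 89, 104
n = 104; position = n/2 = 52.
This falls in the class 9 to under 11: L = 9, F = 41, f = 28, h = 2.
Median ≈ 9 + ((52 − 41) / 28) × 2 = 9.7857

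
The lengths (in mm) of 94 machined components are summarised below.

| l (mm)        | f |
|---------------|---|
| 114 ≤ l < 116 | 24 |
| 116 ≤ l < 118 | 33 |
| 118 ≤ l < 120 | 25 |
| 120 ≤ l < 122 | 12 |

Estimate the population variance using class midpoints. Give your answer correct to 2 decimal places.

3.84

Midpoints: 115, 117, 119, 121
n = 94, Σfm = 11048, mean = 117.5319
Σfm² = 1298854
Σf(m − x̄)² = Σfm² − (Σfm)²/n = 1298854 − 11048²/94 = 361.4043
Population variance = 361.4043 / 94 = 3.8447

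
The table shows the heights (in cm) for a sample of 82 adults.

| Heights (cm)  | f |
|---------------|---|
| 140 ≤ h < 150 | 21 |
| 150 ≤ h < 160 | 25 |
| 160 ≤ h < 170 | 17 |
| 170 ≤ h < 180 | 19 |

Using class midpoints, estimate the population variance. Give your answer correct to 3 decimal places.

121.832

Midpoints: 145, 155, 165, 175
n = 82, Σfm = 13050, mean = 159.1463
Σfm² = 2086850
Σf(m − x̄)² = Σfm² − (Σfm)²/n = 2086850 − 13050²/82 = 9990.2439
Population variance = 9990.2439 / 82 = 121.8322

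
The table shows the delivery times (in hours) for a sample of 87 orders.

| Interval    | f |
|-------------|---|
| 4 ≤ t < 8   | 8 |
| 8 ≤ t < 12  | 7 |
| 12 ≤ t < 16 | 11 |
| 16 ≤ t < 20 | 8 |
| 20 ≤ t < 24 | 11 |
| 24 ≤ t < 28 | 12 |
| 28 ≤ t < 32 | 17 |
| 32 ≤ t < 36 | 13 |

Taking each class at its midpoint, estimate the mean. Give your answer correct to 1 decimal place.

Midpoints: 6, 10, 14, 18, 22, 26, 30, 34
Σfm = 8×6 + 7×10 + 11×14 + 8×18 + 11×22 + 12×26 + 17×30 + 13×34 = 1922
n = Σf = 87
Mean = 1922 / 87 = 22.0920

22.1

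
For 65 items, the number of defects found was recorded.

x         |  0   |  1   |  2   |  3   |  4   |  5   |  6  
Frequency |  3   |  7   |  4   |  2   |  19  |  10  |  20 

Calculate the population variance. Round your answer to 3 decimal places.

3.358

Values: 0, 1, 2, 3, 4, 5, 6
n = 65, Σfx = 267, mean = 4.1077
Σfx² = 1315
Σf(x − x̄)² = Σfx² − (Σfx)²/n = 1315 − 267²/65 = 218.2462
Population variance = 218.2462 / 65 = 3.3576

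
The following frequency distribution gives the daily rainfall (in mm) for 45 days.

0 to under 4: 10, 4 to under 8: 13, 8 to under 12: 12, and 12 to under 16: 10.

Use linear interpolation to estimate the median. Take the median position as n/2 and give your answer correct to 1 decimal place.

Cumulative frequencies: 10, 23, 35, 45
n = 45; position = n/2 = 22.5.
This falls in the class 4 to under 8: L = 4, F = 10, f = 13, h = 4.
Median ≈ 4 + ((22.5 − 10) / 13) × 4 = 7.8462

7.8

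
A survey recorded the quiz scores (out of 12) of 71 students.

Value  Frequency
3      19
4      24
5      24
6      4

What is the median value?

4

Cumulative frequencies: 19, 43, 67, 71
n = 71, so the median is the value in position (n+1)/2 = 36.
Position 36 falls at value 4.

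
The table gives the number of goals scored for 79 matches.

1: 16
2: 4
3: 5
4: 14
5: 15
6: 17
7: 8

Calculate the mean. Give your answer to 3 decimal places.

Values: 1, 2, 3, 4, 5, 6, 7
Σfx = 16×1 + 4×2 + 5×3 + 14×4 + 15×5 + 17×6 + 8×7 = 328
n = Σf = 79
Mean = 328 / 79 = 4.1519

4.152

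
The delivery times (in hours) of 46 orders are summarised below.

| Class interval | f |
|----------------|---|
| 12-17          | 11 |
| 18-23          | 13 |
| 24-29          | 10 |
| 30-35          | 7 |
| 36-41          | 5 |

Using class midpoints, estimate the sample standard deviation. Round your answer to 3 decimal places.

7.846

Midpoints: 14.5, 20.5, 26.5, 32.5, 38.5
n = 46, Σfm = 1111, mean = 24.1522
Σfm² = 29603.5
Σf(m − x̄)² = Σfm² − (Σfm)²/n = 29603.5 − 1111²/46 = 2770.4348
Sample variance = 2770.4348 / 45 = 61.5652
Standard deviation = √61.5652 = 7.8464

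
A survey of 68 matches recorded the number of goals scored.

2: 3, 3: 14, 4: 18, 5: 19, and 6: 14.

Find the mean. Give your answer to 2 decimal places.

Values: 2, 3, 4, 5, 6
Σfx = 3×2 + 14×3 + 18×4 + 19×5 + 14×6 = 299
n = Σf = 68
Mean = 299 / 68 = 4.3971

4.40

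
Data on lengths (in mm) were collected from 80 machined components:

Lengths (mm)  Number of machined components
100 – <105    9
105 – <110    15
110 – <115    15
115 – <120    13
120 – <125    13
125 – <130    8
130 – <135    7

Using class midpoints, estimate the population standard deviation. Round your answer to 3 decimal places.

8.978

Midpoints: 102.5, 107.5, 112.5, 117.5, 122.5, 127.5, 132.5
n = 80, Σfm = 9290, mean = 116.1250
Σfm² = 1085250
Σf(m − x̄)² = Σfm² − (Σfm)²/n = 1085250 − 9290²/80 = 6448.7500
Population variance = 6448.7500 / 80 = 80.6094
Standard deviation = √80.6094 = 8.9783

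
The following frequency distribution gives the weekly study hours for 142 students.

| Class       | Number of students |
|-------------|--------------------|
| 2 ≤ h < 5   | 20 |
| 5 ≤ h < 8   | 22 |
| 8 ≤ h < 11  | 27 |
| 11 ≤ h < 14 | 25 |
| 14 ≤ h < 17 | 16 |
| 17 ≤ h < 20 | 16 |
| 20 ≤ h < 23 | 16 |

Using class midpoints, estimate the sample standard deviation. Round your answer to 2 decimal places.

5.71

Midpoints: 3.5, 6.5, 9.5, 12.5, 15.5, 18.5, 21.5
n = 142, Σfm = 1670, mean = 11.7606
Σfm² = 24233.5
Σf(m − x̄)² = Σfm² − (Σfm)²/n = 24233.5 − 1670²/142 = 4593.3592
Sample variance = 4593.3592 / 141 = 32.5770
Standard deviation = √32.5770 = 5.7076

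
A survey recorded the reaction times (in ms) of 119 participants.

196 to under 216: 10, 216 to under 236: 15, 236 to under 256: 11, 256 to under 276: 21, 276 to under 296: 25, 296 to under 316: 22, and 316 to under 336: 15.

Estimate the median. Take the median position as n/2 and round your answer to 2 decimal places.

Cumulative frequencies: 10, 25, 36, 57, 82, 104, 119
n = 119; position = n/2 = 59.5.
This falls in the class 276 to under 296: L = 276, F = 57, f = 25, h = 20.
Median ≈ 276 + ((59.5 − 57) / 25) × 20 = 278.0000

278.00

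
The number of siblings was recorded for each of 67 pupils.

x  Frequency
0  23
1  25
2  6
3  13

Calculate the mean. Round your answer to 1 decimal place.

Values: 0, 1, 2, 3
Σfx = 23×0 + 25×1 + 6×2 + 13×3 = 76
n = Σf = 67
Mean = 76 / 67 = 1.1343

1.1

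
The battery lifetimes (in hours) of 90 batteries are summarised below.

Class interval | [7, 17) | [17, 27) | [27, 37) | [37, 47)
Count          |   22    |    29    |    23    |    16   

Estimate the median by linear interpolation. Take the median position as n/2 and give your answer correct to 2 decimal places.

Cumulative frequencies: 22, 51, 74, 90
n = 90; position = n/2 = 45.
This falls in the class [17, 27): L = 17, F = 22, f = 29, h = 10.
Median ≈ 17 + ((45 − 22) / 29) × 10 = 24.9310

24.93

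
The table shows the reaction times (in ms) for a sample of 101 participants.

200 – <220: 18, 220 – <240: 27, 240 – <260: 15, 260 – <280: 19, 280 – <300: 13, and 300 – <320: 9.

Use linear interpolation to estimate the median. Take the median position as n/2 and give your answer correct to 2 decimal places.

Cumulative frequencies: 18, 45, 60, 79, 92, 101
n = 101; position = n/2 = 50.5.
This falls in the class 240 – <260: L = 240, F = 45, f = 15, h = 20.
Median ≈ 240 + ((50.5 − 45) / 15) × 20 = 247.3333

247.33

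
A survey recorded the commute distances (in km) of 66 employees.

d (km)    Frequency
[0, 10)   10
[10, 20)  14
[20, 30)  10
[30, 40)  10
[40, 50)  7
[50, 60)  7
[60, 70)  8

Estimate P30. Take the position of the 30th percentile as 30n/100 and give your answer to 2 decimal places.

Cumulative frequencies: 10, 24, 34, 44, 51, 58, 66
n = 66; position = 30n/100 = 19.8.
This falls in the class [10, 20): L = 10, F = 10, f = 14, h = 10.
30th percentile ≈ 10 + ((19.8 − 10) / 14) × 10 = 17.0000

17.00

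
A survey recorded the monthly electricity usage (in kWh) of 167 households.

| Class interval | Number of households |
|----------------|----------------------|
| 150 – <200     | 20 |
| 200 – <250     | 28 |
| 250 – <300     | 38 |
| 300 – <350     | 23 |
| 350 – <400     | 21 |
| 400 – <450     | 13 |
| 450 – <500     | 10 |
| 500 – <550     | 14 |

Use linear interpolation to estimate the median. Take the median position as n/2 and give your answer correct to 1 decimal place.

Cumulative frequencies: 20, 48, 86, 109, 130, 143, 153, 167
n = 167; position = n/2 = 83.5.
This falls in the class 250 – <300: L = 250, F = 48, f = 38, h = 50.
Median ≈ 250 + ((83.5 − 48) / 38) × 50 = 296.7105

296.7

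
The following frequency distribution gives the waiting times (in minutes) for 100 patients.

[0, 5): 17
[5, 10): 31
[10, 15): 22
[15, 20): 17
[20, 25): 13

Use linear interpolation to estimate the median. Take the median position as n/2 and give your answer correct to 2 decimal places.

10.45

Cumulative frequencies: 17, 48, 70, 87, 100
n = 100; position = n/2 = 50.
This falls in the class [10, 15): L = 10, F = 48, f = 22, h = 5.
Median ≈ 10 + ((50 − 48) / 22) × 5 = 10.4545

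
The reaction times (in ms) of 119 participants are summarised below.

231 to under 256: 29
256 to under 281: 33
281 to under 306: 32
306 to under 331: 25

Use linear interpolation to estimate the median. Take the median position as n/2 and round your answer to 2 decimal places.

279.11

Cumulative frequencies: 29, 62, 94, 119
n = 119; position = n/2 = 59.5.
This falls in the class 256 to under 281: L = 256, F = 29, f = 33, h = 25.
Median ≈ 256 + ((59.5 − 29) / 33) × 25 = 279.1061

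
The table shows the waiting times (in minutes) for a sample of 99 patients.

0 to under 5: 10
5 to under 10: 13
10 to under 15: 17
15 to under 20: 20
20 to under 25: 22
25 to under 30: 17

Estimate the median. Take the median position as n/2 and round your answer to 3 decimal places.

Cumulative frequencies: 10, 23, 40, 60, 82, 99
n = 99; position = n/2 = 49.5.
This falls in the class 15 to under 20: L = 15, F = 40, f = 20, h = 5.
Median ≈ 15 + ((49.5 − 40) / 20) × 5 = 17.3750

17.375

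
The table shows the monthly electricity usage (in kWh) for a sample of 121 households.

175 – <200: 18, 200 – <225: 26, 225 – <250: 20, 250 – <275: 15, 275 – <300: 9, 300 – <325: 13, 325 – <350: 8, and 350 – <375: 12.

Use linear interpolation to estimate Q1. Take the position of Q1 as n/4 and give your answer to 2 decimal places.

Cumulative frequencies: 18, 44, 64, 79, 88, 101, 109, 121
n = 121; position = n/4 = 30.25.
This falls in the class 200 – <225: L = 200, F = 18, f = 26, h = 25.
Lower quartile ≈ 200 + ((30.25 − 18) / 26) × 25 = 211.7788

211.78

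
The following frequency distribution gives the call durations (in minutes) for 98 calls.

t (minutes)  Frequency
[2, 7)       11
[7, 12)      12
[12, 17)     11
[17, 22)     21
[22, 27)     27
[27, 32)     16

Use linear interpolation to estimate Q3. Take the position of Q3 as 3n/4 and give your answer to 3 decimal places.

25.426

Cumulative frequencies: 11, 23, 34, 55, 82, 98
n = 98; position = 3n/4 = 73.5.
This falls in the class [22, 27): L = 22, F = 55, f = 27, h = 5.
Upper quartile ≈ 22 + ((73.5 − 55) / 27) × 5 = 25.4259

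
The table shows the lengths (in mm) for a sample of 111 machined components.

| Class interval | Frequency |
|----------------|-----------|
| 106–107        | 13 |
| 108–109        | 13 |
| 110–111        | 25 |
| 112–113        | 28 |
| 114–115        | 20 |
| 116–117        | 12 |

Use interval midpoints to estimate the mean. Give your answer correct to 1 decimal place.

111.7

Midpoints: 106.5, 108.5, 110.5, 112.5, 114.5, 116.5
Σfm = 13×106.5 + 13×108.5 + 25×110.5 + 28×112.5 + 20×114.5 + 12×116.5 = 12395.5
n = Σf = 111
Mean = 12395.5 / 111 = 111.6712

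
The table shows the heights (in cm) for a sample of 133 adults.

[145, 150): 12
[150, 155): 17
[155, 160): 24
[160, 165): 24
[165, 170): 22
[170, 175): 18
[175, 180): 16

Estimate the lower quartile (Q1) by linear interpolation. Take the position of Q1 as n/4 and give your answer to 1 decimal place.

Cumulative frequencies: 12, 29, 53, 77, 99, 117, 133
n = 133; position = n/4 = 33.25.
This falls in the class [155, 160): L = 155, F = 29, f = 24, h = 5.
Lower quartile ≈ 155 + ((33.25 − 29) / 24) × 5 = 155.8854

155.9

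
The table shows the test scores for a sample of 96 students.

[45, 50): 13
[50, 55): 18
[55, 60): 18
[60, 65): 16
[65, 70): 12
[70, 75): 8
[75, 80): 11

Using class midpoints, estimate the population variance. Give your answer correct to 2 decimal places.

88.37

Midpoints: 47.5, 52.5, 57.5, 62.5, 67.5, 72.5, 77.5
n = 96, Σfm = 5840, mean = 60.8333
Σfm² = 363750
Σf(m − x̄)² = Σfm² − (Σfm)²/n = 363750 − 5840²/96 = 8483.3333
Population variance = 8483.3333 / 96 = 88.3681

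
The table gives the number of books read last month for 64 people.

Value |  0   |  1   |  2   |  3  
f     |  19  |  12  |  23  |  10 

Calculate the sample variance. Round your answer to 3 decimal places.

Values: 0, 1, 2, 3
n = 64, Σfx = 88, mean = 1.3750
Σfx² = 194
Σf(x − x̄)² = Σfx² − (Σfx)²/n = 194 − 88²/64 = 73.0000
Sample variance = 73.0000 / 63 = 1.1587

1.159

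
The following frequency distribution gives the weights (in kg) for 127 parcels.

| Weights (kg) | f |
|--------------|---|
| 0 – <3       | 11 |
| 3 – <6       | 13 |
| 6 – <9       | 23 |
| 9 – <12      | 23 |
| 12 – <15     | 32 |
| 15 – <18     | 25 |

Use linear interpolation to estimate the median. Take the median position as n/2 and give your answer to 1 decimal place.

11.2

Cumulative frequencies: 11, 24, 47, 70, 102, 127
n = 127; position = n/2 = 63.5.
This falls in the class 9 – <12: L = 9, F = 47, f = 23, h = 3.
Median ≈ 9 + ((63.5 − 47) / 23) × 3 = 11.1522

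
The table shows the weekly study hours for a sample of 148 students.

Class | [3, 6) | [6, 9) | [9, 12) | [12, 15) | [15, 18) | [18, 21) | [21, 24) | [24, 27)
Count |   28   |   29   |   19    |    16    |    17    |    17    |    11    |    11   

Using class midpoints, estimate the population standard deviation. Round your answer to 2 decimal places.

Midpoints: 4.5, 7.5, 10.5, 13.5, 16.5, 19.5, 22.5, 25.5
n = 148, Σfm = 1899, mean = 12.8311
Σfm² = 31023
Σf(m − x̄)² = Σfm² − (Σfm)²/n = 31023 − 1899²/148 = 6656.7770
Population variance = 6656.7770 / 148 = 44.9782
Standard deviation = √44.9782 = 6.7066

6.71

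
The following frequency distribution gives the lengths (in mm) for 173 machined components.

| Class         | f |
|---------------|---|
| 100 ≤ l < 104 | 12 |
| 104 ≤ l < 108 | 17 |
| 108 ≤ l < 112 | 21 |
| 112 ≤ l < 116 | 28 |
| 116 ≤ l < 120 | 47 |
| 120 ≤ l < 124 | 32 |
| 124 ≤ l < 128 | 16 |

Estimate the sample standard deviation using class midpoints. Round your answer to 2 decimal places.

Midpoints: 102, 106, 110, 114, 118, 122, 126
n = 173, Σfm = 19994, mean = 115.5723
Σfm² = 2318580
Σf(m − x̄)² = Σfm² − (Σfm)²/n = 2318580 − 19994²/173 = 7828.3468
Sample variance = 7828.3468 / 172 = 45.5136
Standard deviation = √45.5136 = 6.7464

6.75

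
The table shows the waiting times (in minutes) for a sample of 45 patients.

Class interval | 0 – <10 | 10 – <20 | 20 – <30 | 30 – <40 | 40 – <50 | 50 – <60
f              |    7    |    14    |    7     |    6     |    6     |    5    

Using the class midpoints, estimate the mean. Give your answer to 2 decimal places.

Midpoints: 5, 15, 25, 35, 45, 55
Σfm = 7×5 + 14×15 + 7×25 + 6×35 + 6×45 + 5×55 = 1175
n = Σf = 45
Mean = 1175 / 45 = 26.1111

26.11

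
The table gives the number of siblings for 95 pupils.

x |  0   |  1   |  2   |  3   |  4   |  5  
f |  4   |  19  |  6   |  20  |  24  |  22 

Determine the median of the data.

Cumulative frequencies: 4, 23, 29, 49, 73, 95
n = 95, so the median is the value in position (n+1)/2 = 48.
Position 48 falls at value 3.

3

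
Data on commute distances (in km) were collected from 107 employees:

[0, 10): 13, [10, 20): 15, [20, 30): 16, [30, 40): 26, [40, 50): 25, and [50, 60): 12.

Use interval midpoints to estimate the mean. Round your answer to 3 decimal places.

Midpoints: 5, 15, 25, 35, 45, 55
Σfm = 13×5 + 15×15 + 16×25 + 26×35 + 25×45 + 12×55 = 3385
n = Σf = 107
Mean = 3385 / 107 = 31.6355

31.636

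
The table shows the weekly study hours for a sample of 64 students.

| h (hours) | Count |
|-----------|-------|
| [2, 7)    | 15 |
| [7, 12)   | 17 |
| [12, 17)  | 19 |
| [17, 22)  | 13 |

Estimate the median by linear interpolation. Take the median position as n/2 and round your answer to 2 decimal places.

12.00

Cumulative frequencies: 15, 32, 51, 64
n = 64; position = n/2 = 32.
This falls in the class [7, 12): L = 7, F = 15, f = 17, h = 5.
Median ≈ 7 + ((32 − 15) / 17) × 5 = 12.0000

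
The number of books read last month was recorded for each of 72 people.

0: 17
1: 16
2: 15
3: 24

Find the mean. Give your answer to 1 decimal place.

Values: 0, 1, 2, 3
Σfx = 17×0 + 16×1 + 15×2 + 24×3 = 118
n = Σf = 72
Mean = 118 / 72 = 1.6389

1.6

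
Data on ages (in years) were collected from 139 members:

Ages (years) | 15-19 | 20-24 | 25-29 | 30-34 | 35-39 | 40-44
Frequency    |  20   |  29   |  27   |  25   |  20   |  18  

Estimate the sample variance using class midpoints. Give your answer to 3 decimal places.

64.858

Midpoints: 17, 22, 27, 32, 37, 42
n = 139, Σfm = 4003, mean = 28.7986
Σfm² = 124231
Σf(m − x̄)² = Σfm² − (Σfm)²/n = 124231 − 4003²/139 = 8950.3597
Sample variance = 8950.3597 / 138 = 64.8577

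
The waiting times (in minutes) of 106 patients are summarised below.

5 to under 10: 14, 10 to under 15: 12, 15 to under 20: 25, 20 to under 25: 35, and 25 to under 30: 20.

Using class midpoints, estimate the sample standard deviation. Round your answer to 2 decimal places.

Midpoints: 7.5, 12.5, 17.5, 22.5, 27.5
n = 106, Σfm = 2030, mean = 19.1509
Σfm² = 43162.5
Σf(m − x̄)² = Σfm² − (Σfm)²/n = 43162.5 − 2030²/106 = 4286.0849
Sample variance = 4286.0849 / 105 = 40.8199
Standard deviation = √40.8199 = 6.3890

6.39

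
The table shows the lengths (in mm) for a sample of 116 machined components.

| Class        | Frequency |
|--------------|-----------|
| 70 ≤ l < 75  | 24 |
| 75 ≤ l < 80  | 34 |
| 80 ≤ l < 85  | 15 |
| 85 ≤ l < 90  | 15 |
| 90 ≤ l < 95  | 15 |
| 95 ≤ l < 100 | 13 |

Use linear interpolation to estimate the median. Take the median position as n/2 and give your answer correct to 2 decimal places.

80.00

Cumulative frequencies: 24, 58, 73, 88, 103, 116
n = 116; position = n/2 = 58.
This falls in the class 75 ≤ l < 80: L = 75, F = 24, f = 34, h = 5.
Median ≈ 75 + ((58 − 24) / 34) × 5 = 80.0000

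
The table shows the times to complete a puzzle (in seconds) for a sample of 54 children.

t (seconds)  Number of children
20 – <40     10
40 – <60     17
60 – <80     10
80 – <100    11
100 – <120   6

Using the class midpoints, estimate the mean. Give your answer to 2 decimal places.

Midpoints: 30, 50, 70, 90, 110
Σfm = 10×30 + 17×50 + 10×70 + 11×90 + 6×110 = 3500
n = Σf = 54
Mean = 3500 / 54 = 64.8148

64.81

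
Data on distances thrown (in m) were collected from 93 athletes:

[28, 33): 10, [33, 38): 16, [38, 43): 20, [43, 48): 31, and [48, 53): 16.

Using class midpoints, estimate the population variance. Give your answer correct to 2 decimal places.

38.48

Midpoints: 30.5, 35.5, 40.5, 45.5, 50.5
n = 93, Σfm = 3901.5, mean = 41.9516
Σfm² = 167253.25
Σf(m − x̄)² = Σfm² − (Σfm)²/n = 167253.25 − 3901.5²/93 = 3579.0323
Population variance = 3579.0323 / 93 = 38.4842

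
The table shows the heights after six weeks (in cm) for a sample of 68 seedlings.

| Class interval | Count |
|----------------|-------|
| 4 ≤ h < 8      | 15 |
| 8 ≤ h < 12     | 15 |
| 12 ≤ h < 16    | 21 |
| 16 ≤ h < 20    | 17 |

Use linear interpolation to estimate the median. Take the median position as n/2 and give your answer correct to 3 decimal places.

Cumulative frequencies: 15, 30, 51, 68
n = 68; position = n/2 = 34.
This falls in the class 12 ≤ h < 16: L = 12, F = 30, f = 21, h = 4.
Median ≈ 12 + ((34 − 30) / 21) × 4 = 12.7619

12.762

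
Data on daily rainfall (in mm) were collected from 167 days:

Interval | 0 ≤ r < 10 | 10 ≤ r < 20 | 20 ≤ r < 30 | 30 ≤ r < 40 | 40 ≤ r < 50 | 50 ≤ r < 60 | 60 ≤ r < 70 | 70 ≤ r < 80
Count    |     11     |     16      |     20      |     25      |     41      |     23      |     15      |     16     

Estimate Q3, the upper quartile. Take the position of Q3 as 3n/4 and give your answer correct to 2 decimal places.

55.33

Cumulative frequencies: 11, 27, 47, 72, 113, 136, 151, 167
n = 167; position = 3n/4 = 125.25.
This falls in the class 50 ≤ r < 60: L = 50, F = 113, f = 23, h = 10.
Upper quartile ≈ 50 + ((125.25 − 113) / 23) × 10 = 55.3261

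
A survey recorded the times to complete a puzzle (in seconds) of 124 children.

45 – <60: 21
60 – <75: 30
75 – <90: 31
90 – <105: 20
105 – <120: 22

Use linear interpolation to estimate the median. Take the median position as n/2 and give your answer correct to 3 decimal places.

Cumulative frequencies: 21, 51, 82, 102, 124
n = 124; position = n/2 = 62.
This falls in the class 75 – <90: L = 75, F = 51, f = 31, h = 15.
Median ≈ 75 + ((62 − 51) / 31) × 15 = 80.3226

80.323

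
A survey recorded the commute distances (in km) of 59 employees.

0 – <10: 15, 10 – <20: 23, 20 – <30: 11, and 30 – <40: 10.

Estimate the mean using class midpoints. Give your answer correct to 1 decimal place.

17.7

Midpoints: 5, 15, 25, 35
Σfm = 15×5 + 23×15 + 11×25 + 10×35 = 1045
n = Σf = 59
Mean = 1045 / 59 = 17.7119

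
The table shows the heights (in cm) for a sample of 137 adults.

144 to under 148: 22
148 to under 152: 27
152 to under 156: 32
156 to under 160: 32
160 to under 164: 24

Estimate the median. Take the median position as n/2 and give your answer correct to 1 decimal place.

154.4

Cumulative frequencies: 22, 49, 81, 113, 137
n = 137; position = n/2 = 68.5.
This falls in the class 152 to under 156: L = 152, F = 49, f = 32, h = 4.
Median ≈ 152 + ((68.5 − 49) / 32) × 4 = 154.4375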